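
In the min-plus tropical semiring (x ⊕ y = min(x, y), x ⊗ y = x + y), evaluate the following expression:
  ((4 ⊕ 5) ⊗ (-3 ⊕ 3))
((4 ⊕ 5) ⊗ (-3 ⊕ 3)) = 1

Expand innermost to outermost. Recall ⊕ takes the minimum of its arguments and ⊗ takes their sum. Working out the expression ((4 ⊕ 5) ⊗ (-3 ⊕ 3)) gives 1.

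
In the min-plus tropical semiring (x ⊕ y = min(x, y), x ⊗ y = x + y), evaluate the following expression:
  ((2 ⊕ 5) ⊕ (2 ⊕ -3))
((2 ⊕ 5) ⊕ (2 ⊕ -3)) = -3

Expand innermost to outermost. Recall ⊕ takes the minimum of its arguments and ⊗ takes their sum. Working out the expression ((2 ⊕ 5) ⊕ (2 ⊕ -3)) gives -3.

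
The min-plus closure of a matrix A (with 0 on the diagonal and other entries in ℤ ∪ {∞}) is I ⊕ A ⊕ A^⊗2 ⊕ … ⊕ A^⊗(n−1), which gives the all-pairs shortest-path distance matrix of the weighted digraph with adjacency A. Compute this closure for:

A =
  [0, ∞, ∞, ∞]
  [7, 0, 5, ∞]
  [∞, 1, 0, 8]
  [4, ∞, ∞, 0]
Closure =
  [0, ∞, ∞, ∞]
  [7, 0, 5, 13]
  [8, 1, 0, 8]
  [4, ∞, ∞, 0]

This is the Floyd-Warshall all-pairs shortest-path computation. For each intermediate vertex k = 0, 1, …, 3, update dist[i][j] ← min(dist[i][j], dist[i][k] + dist[k][j]). The final matrix gives, for each (i, j), the minimum total weight of any directed path from i to j (possibly empty when i = j).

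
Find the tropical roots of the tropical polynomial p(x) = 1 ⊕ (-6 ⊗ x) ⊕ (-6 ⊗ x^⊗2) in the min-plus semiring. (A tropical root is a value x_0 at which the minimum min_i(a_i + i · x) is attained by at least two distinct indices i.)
Roots: {0, 7}

Each tropical root is a break point of the lower envelope of the lines y = a_i + i · x (there are 3 lines, with slopes 0, 1, ..., 2). Only the lines that attain the minimum somewhere contribute to roots; other lines are dominated. Here the surviving (envelope) indices are i = 2, i = 1, i = 0.
Intersections between consecutive envelope lines give the roots: for adjacent envelope indices i < j the intersection is x = (a_i − a_j) / (j − i). Reading off the sorted break points: {0, 7}.
Verification: at each break x_0, at least two indices attain the minimum of min_i(a_i + i · x_0).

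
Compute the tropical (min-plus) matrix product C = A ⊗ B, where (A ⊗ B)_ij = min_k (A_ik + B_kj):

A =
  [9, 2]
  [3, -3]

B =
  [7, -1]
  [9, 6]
A ⊗ B =
  [11, 8]
  [6, 2]

Apply the min-plus product entry-by-entry:
  C[0][0] = min over k of (A[0][0] + B[0][0] = 9 + 7 = 16, A[0][1] + B[1][0] = 2 + 9 = 11) = 11 (attained at k = 1)
  C[0][1] = min over k of (A[0][0] + B[0][1] = 9 + -1 = 8, A[0][1] + B[1][1] = 2 + 6 = 8) = 8 (attained at k = 0)
  C[1][0] = min over k of (A[1][0] + B[0][0] = 3 + 7 = 10, A[1][1] + B[1][0] = -3 + 9 = 6) = 6 (attained at k = 1)
  C[1][1] = min over k of (A[1][0] + B[0][1] = 3 + -1 = 2, A[1][1] + B[1][1] = -3 + 6 = 3) = 2 (attained at k = 0)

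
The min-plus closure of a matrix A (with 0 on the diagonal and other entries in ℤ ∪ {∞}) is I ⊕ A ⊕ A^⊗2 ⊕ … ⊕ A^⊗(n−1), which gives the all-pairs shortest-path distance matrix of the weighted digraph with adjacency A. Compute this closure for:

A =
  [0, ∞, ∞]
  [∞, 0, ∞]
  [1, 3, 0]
Closure =
  [0, ∞, ∞]
  [∞, 0, ∞]
  [1, 3, 0]

This is the Floyd-Warshall all-pairs shortest-path computation. For each intermediate vertex k = 0, 1, …, 2, update dist[i][j] ← min(dist[i][j], dist[i][k] + dist[k][j]). The final matrix gives, for each (i, j), the minimum total weight of any directed path from i to j (possibly empty when i = j).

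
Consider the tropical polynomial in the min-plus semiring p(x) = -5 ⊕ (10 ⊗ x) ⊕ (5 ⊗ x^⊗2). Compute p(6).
p(6) = -5

A tropical monomial a ⊗ x^⊗i evaluates to a + i · x. Evaluating each term at x = 6:
  Term 0 contributes -5 + 0 · 6 = -5
  Term 1 contributes 10 + 1 · 6 = 16
  Term 2 contributes 5 + 2 · 6 = 17
p(6) = ⊕ of these = min[-5, 16, 17] = -5.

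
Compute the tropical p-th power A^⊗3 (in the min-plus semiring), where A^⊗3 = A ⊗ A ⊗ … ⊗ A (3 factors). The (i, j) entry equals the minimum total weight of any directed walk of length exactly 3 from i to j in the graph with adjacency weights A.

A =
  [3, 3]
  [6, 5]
A^⊗3 =
  [9, 9]
  [12, 12]

Each entry (A^⊗3)_ij equals the minimum over all length-3 walks i = v_0 → v_1 → … → v_3 = j of Σ_t A[v_t][v_{t+1}]. For example, for (i, j) = (0, 1) we minimise over 4 possible intermediate vertex sequences; the minimum is 9, attained along the walk 0 → 0 → 0 → 1.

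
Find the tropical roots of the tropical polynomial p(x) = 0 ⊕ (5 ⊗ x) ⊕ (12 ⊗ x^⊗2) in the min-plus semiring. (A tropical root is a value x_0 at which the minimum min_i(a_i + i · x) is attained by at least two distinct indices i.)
Roots: {-7, -5}

Each tropical root is a break point of the lower envelope of the lines y = a_i + i · x (there are 3 lines, with slopes 0, 1, ..., 2). Only the lines that attain the minimum somewhere contribute to roots; other lines are dominated. Here the surviving (envelope) indices are i = 2, i = 1, i = 0.
Intersections between consecutive envelope lines give the roots: for adjacent envelope indices i < j the intersection is x = (a_i − a_j) / (j − i). Reading off the sorted break points: {-7, -5}.
Verification: at each break x_0, at least two indices attain the minimum of min_i(a_i + i · x_0).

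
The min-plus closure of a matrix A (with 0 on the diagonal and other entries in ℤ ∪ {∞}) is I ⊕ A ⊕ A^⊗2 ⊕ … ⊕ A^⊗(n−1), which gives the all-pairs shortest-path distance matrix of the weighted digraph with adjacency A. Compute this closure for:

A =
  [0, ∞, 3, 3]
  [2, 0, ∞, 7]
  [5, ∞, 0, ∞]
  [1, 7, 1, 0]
Closure =
  [0, 10, 3, 3]
  [2, 0, 5, 5]
  [5, 15, 0, 8]
  [1, 7, 1, 0]

This is the Floyd-Warshall all-pairs shortest-path computation. For each intermediate vertex k = 0, 1, …, 3, update dist[i][j] ← min(dist[i][j], dist[i][k] + dist[k][j]). The final matrix gives, for each (i, j), the minimum total weight of any directed path from i to j (possibly empty when i = j).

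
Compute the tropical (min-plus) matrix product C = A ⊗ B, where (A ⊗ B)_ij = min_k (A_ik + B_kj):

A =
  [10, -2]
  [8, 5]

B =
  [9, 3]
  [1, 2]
A ⊗ B =
  [-1, 0]
  [6, 7]

Apply the min-plus product entry-by-entry:
  C[0][0] = min over k of (A[0][0] + B[0][0] = 10 + 9 = 19, A[0][1] + B[1][0] = -2 + 1 = -1) = -1 (attained at k = 1)
  C[0][1] = min over k of (A[0][0] + B[0][1] = 10 + 3 = 13, A[0][1] + B[1][1] = -2 + 2 = 0) = 0 (attained at k = 1)
  C[1][0] = min over k of (A[1][0] + B[0][0] = 8 + 9 = 17, A[1][1] + B[1][0] = 5 + 1 = 6) = 6 (attained at k = 1)
  C[1][1] = min over k of (A[1][0] + B[0][1] = 8 + 3 = 11, A[1][1] + B[1][1] = 5 + 2 = 7) = 7 (attained at k = 1)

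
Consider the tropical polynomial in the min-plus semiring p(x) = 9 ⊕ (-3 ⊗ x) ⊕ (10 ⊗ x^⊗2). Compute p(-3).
p(-3) = -6

A tropical monomial a ⊗ x^⊗i evaluates to a + i · x. Evaluating each term at x = -3:
  Term 0 contributes 9 + 0 · -3 = 9
  Term 1 contributes -3 + 1 · -3 = -6
  Term 2 contributes 10 + 2 · -3 = 4
p(-3) = ⊕ of these = min[9, -6, 4] = -6.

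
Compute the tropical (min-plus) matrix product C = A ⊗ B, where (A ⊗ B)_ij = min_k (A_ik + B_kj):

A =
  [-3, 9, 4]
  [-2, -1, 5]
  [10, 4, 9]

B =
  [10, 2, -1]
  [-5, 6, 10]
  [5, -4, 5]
A ⊗ B =
  [4, -1, -4]
  [-6, 0, -3]
  [-1, 5, 9]

Apply the min-plus product entry-by-entry:
  C[0][0] = min over k of (A[0][0] + B[0][0] = -3 + 10 = 7, A[0][1] + B[1][0] = 9 + -5 = 4, A[0][2] + B[2][0] = 4 + 5 = 9) = 4 (attained at k = 1)
  C[0][1] = min over k of (A[0][0] + B[0][1] = -3 + 2 = -1, A[0][1] + B[1][1] = 9 + 6 = 15, A[0][2] + B[2][1] = 4 + -4 = 0) = -1 (attained at k = 0)
  C[0][2] = min over k of (A[0][0] + B[0][2] = -3 + -1 = -4, A[0][1] + B[1][2] = 9 + 10 = 19, A[0][2] + B[2][2] = 4 + 5 = 9) = -4 (attained at k = 0)
  C[1][0] = min over k of (A[1][0] + B[0][0] = -2 + 10 = 8, A[1][1] + B[1][0] = -1 + -5 = -6, A[1][2] + B[2][0] = 5 + 5 = 10) = -6 (attained at k = 1)
  C[1][1] = min over k of (A[1][0] + B[0][1] = -2 + 2 = 0, A[1][1] + B[1][1] = -1 + 6 = 5, A[1][2] + B[2][1] = 5 + -4 = 1) = 0 (attained at k = 0)
  C[1][2] = min over k of (A[1][0] + B[0][2] = -2 + -1 = -3, A[1][1] + B[1][2] = -1 + 10 = 9, A[1][2] + B[2][2] = 5 + 5 = 10) = -3 (attained at k = 0)
  C[2][0] = min over k of (A[2][0] + B[0][0] = 10 + 10 = 20, A[2][1] + B[1][0] = 4 + -5 = -1, A[2][2] + B[2][0] = 9 + 5 = 14) = -1 (attained at k = 1)
  C[2][1] = min over k of (A[2][0] + B[0][1] = 10 + 2 = 12, A[2][1] + B[1][1] = 4 + 6 = 10, A[2][2] + B[2][1] = 9 + -4 = 5) = 5 (attained at k = 2)
  C[2][2] = min over k of (A[2][0] + B[0][2] = 10 + -1 = 9, A[2][1] + B[1][2] = 4 + 10 = 14, A[2][2] + B[2][2] = 9 + 5 = 14) = 9 (attained at k = 0)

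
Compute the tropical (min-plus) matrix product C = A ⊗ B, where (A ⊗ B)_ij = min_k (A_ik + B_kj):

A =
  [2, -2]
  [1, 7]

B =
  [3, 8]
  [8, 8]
A ⊗ B =
  [5, 6]
  [4, 9]

Apply the min-plus product entry-by-entry:
  C[0][0] = min over k of (A[0][0] + B[0][0] = 2 + 3 = 5, A[0][1] + B[1][0] = -2 + 8 = 6) = 5 (attained at k = 0)
  C[0][1] = min over k of (A[0][0] + B[0][1] = 2 + 8 = 10, A[0][1] + B[1][1] = -2 + 8 = 6) = 6 (attained at k = 1)
  C[1][0] = min over k of (A[1][0] + B[0][0] = 1 + 3 = 4, A[1][1] + B[1][0] = 7 + 8 = 15) = 4 (attained at k = 0)
  C[1][1] = min over k of (A[1][0] + B[0][1] = 1 + 8 = 9, A[1][1] + B[1][1] = 7 + 8 = 15) = 9 (attained at k = 0)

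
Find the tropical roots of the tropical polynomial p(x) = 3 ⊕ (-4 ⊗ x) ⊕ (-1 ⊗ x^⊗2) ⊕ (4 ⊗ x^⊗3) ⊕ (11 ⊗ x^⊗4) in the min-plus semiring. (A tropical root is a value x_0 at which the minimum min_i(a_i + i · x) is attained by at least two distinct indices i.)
Roots: {-7, -5, -3, 7}

Each tropical root is a break point of the lower envelope of the lines y = a_i + i · x (there are 5 lines, with slopes 0, 1, ..., 4). Only the lines that attain the minimum somewhere contribute to roots; other lines are dominated. Here the surviving (envelope) indices are i = 4, i = 3, i = 2, i = 1, i = 0.
Intersections between consecutive envelope lines give the roots: for adjacent envelope indices i < j the intersection is x = (a_i − a_j) / (j − i). Reading off the sorted break points: {-7, -5, -3, 7}.
Verification: at each break x_0, at least two indices attain the minimum of min_i(a_i + i · x_0).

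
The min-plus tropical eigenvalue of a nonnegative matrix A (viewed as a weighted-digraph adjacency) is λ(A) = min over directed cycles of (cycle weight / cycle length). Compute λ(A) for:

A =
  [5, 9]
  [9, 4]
λ(A) = 4

Enumerate directed cycles and compute their means (weight / length). Sample:
  cycle 0 → 0: weight = 5, length = 1, mean = 5/1 ≈ 5.000
  cycle 1 → 1: weight = 4, length = 1, mean = 4/1 ≈ 4.000
  cycle 0 → 1 → 0: weight = 18, length = 2, mean = 18/2 ≈ 9.000
  cycle 1 → 0 → 1: weight = 18, length = 2, mean = 18/2 ≈ 9.000
Minimum mean = 4.000, attained e.g. along the cycle 1 → 1 with weight 4 and length 1. So λ(A) = 4/1 = 4.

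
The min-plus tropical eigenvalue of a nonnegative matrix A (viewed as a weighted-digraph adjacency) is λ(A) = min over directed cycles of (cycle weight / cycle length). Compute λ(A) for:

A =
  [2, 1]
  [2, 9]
λ(A) = 3/2

Enumerate directed cycles and compute their means (weight / length). Sample:
  cycle 0 → 0: weight = 2, length = 1, mean = 2/1 ≈ 2.000
  cycle 1 → 1: weight = 9, length = 1, mean = 9/1 ≈ 9.000
  cycle 0 → 1 → 0: weight = 3, length = 2, mean = 3/2 ≈ 1.500
  cycle 1 → 0 → 1: weight = 3, length = 2, mean = 3/2 ≈ 1.500
Minimum mean = 1.500, attained e.g. along the cycle 0 → 1 → 0 with weight 3 and length 2. So λ(A) = 3/2 = 3/2.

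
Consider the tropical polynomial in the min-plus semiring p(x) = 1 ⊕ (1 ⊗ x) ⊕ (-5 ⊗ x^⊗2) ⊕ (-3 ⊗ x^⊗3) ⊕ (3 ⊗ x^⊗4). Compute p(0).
p(0) = -5

A tropical monomial a ⊗ x^⊗i evaluates to a + i · x. Evaluating each term at x = 0:
  Term 0 contributes 1 + 0 · 0 = 1
  Term 1 contributes 1 + 1 · 0 = 1
  Term 2 contributes -5 + 2 · 0 = -5
  Term 3 contributes -3 + 3 · 0 = -3
  Term 4 contributes 3 + 4 · 0 = 3
p(0) = ⊕ of these = min[1, 1, -5, -3, 3] = -5.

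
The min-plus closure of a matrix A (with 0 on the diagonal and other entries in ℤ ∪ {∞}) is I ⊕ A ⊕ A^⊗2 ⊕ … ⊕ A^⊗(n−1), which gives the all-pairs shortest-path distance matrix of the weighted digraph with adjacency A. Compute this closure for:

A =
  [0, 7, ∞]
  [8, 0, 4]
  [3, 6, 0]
Closure =
  [0, 7, 11]
  [7, 0, 4]
  [3, 6, 0]

This is the Floyd-Warshall all-pairs shortest-path computation. For each intermediate vertex k = 0, 1, …, 2, update dist[i][j] ← min(dist[i][j], dist[i][k] + dist[k][j]). The final matrix gives, for each (i, j), the minimum total weight of any directed path from i to j (possibly empty when i = j).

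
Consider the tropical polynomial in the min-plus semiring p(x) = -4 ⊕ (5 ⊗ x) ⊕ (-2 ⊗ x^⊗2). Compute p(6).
p(6) = -4

A tropical monomial a ⊗ x^⊗i evaluates to a + i · x. Evaluating each term at x = 6:
  Term 0 contributes -4 + 0 · 6 = -4
  Term 1 contributes 5 + 1 · 6 = 11
  Term 2 contributes -2 + 2 · 6 = 10
p(6) = ⊕ of these = min[-4, 11, 10] = -4.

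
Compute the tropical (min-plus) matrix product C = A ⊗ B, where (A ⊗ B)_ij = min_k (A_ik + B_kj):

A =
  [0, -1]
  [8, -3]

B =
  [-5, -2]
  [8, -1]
A ⊗ B =
  [-5, -2]
  [3, -4]

Apply the min-plus product entry-by-entry:
  C[0][0] = min over k of (A[0][0] + B[0][0] = 0 + -5 = -5, A[0][1] + B[1][0] = -1 + 8 = 7) = -5 (attained at k = 0)
  C[0][1] = min over k of (A[0][0] + B[0][1] = 0 + -2 = -2, A[0][1] + B[1][1] = -1 + -1 = -2) = -2 (attained at k = 0)
  C[1][0] = min over k of (A[1][0] + B[0][0] = 8 + -5 = 3, A[1][1] + B[1][0] = -3 + 8 = 5) = 3 (attained at k = 0)
  C[1][1] = min over k of (A[1][0] + B[0][1] = 8 + -2 = 6, A[1][1] + B[1][1] = -3 + -1 = -4) = -4 (attained at k = 1)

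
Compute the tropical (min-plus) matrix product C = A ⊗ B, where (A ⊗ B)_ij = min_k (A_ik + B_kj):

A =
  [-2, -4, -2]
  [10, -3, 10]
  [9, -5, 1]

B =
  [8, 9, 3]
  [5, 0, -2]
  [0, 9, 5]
A ⊗ B =
  [-2, -4, -6]
  [2, -3, -5]
  [0, -5, -7]

Apply the min-plus product entry-by-entry:
  C[0][0] = min over k of (A[0][0] + B[0][0] = -2 + 8 = 6, A[0][1] + B[1][0] = -4 + 5 = 1, A[0][2] + B[2][0] = -2 + 0 = -2) = -2 (attained at k = 2)
  C[0][1] = min over k of (A[0][0] + B[0][1] = -2 + 9 = 7, A[0][1] + B[1][1] = -4 + 0 = -4, A[0][2] + B[2][1] = -2 + 9 = 7) = -4 (attained at k = 1)
  C[0][2] = min over k of (A[0][0] + B[0][2] = -2 + 3 = 1, A[0][1] + B[1][2] = -4 + -2 = -6, A[0][2] + B[2][2] = -2 + 5 = 3) = -6 (attained at k = 1)
  C[1][0] = min over k of (A[1][0] + B[0][0] = 10 + 8 = 18, A[1][1] + B[1][0] = -3 + 5 = 2, A[1][2] + B[2][0] = 10 + 0 = 10) = 2 (attained at k = 1)
  C[1][1] = min over k of (A[1][0] + B[0][1] = 10 + 9 = 19, A[1][1] + B[1][1] = -3 + 0 = -3, A[1][2] + B[2][1] = 10 + 9 = 19) = -3 (attained at k = 1)
  C[1][2] = min over k of (A[1][0] + B[0][2] = 10 + 3 = 13, A[1][1] + B[1][2] = -3 + -2 = -5, A[1][2] + B[2][2] = 10 + 5 = 15) = -5 (attained at k = 1)
  C[2][0] = min over k of (A[2][0] + B[0][0] = 9 + 8 = 17, A[2][1] + B[1][0] = -5 + 5 = 0, A[2][2] + B[2][0] = 1 + 0 = 1) = 0 (attained at k = 1)
  C[2][1] = min over k of (A[2][0] + B[0][1] = 9 + 9 = 18, A[2][1] + B[1][1] = -5 + 0 = -5, A[2][2] + B[2][1] = 1 + 9 = 10) = -5 (attained at k = 1)
  C[2][2] = min over k of (A[2][0] + B[0][2] = 9 + 3 = 12, A[2][1] + B[1][2] = -5 + -2 = -7, A[2][2] + B[2][2] = 1 + 5 = 6) = -7 (attained at k = 1)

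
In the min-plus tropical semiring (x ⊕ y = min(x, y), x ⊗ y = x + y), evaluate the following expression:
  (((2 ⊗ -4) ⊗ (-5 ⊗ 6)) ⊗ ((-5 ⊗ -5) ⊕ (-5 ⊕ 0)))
(((2 ⊗ -4) ⊗ (-5 ⊗ 6)) ⊗ ((-5 ⊗ -5) ⊕ (-5 ⊕ 0))) = -11

Expand innermost to outermost. Recall ⊕ takes the minimum of its arguments and ⊗ takes their sum. Working out the expression (((2 ⊗ -4) ⊗ (-5 ⊗ 6)) ⊗ ((-5 ⊗ -5) ⊕ (-5 ⊕ 0))) gives -11.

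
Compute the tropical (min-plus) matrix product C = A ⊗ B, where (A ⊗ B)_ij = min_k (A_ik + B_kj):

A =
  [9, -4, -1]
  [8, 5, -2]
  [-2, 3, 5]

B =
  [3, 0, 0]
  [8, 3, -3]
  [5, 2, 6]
A ⊗ B =
  [4, -1, -7]
  [3, 0, 2]
  [1, -2, -2]

Apply the min-plus product entry-by-entry:
  C[0][0] = min over k of (A[0][0] + B[0][0] = 9 + 3 = 12, A[0][1] + B[1][0] = -4 + 8 = 4, A[0][2] + B[2][0] = -1 + 5 = 4) = 4 (attained at k = 1)
  C[0][1] = min over k of (A[0][0] + B[0][1] = 9 + 0 = 9, A[0][1] + B[1][1] = -4 + 3 = -1, A[0][2] + B[2][1] = -1 + 2 = 1) = -1 (attained at k = 1)
  C[0][2] = min over k of (A[0][0] + B[0][2] = 9 + 0 = 9, A[0][1] + B[1][2] = -4 + -3 = -7, A[0][2] + B[2][2] = -1 + 6 = 5) = -7 (attained at k = 1)
  C[1][0] = min over k of (A[1][0] + B[0][0] = 8 + 3 = 11, A[1][1] + B[1][0] = 5 + 8 = 13, A[1][2] + B[2][0] = -2 + 5 = 3) = 3 (attained at k = 2)
  C[1][1] = min over k of (A[1][0] + B[0][1] = 8 + 0 = 8, A[1][1] + B[1][1] = 5 + 3 = 8, A[1][2] + B[2][1] = -2 + 2 = 0) = 0 (attained at k = 2)
  C[1][2] = min over k of (A[1][0] + B[0][2] = 8 + 0 = 8, A[1][1] + B[1][2] = 5 + -3 = 2, A[1][2] + B[2][2] = -2 + 6 = 4) = 2 (attained at k = 1)
  C[2][0] = min over k of (A[2][0] + B[0][0] = -2 + 3 = 1, A[2][1] + B[1][0] = 3 + 8 = 11, A[2][2] + B[2][0] = 5 + 5 = 10) = 1 (attained at k = 0)
  C[2][1] = min over k of (A[2][0] + B[0][1] = -2 + 0 = -2, A[2][1] + B[1][1] = 3 + 3 = 6, A[2][2] + B[2][1] = 5 + 2 = 7) = -2 (attained at k = 0)
  C[2][2] = min over k of (A[2][0] + B[0][2] = -2 + 0 = -2, A[2][1] + B[1][2] = 3 + -3 = 0, A[2][2] + B[2][2] = 5 + 6 = 11) = -2 (attained at k = 0)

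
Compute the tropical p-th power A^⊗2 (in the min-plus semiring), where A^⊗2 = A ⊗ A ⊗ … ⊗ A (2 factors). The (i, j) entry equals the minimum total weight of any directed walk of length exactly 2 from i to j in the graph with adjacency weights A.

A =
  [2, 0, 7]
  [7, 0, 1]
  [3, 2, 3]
A^⊗2 =
  [4, 0, 1]
  [4, 0, 1]
  [5, 2, 3]

Each entry (A^⊗2)_ij equals the minimum over all length-2 walks i = v_0 → v_1 → … → v_2 = j of Σ_t A[v_t][v_{t+1}]. For example, for (i, j) = (0, 2) we minimise over 3 possible intermediate vertex sequences; the minimum is 1, attained along the walk 0 → 1 → 2.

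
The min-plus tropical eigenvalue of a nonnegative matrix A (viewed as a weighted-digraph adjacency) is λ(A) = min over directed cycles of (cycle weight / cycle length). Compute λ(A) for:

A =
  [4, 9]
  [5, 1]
λ(A) = 1

Enumerate directed cycles and compute their means (weight / length). Sample:
  cycle 0 → 0: weight = 4, length = 1, mean = 4/1 ≈ 4.000
  cycle 1 → 1: weight = 1, length = 1, mean = 1/1 ≈ 1.000
  cycle 0 → 1 → 0: weight = 14, length = 2, mean = 14/2 ≈ 7.000
  cycle 1 → 0 → 1: weight = 14, length = 2, mean = 14/2 ≈ 7.000
Minimum mean = 1.000, attained e.g. along the cycle 1 → 1 with weight 1 and length 1. So λ(A) = 1/1 = 1.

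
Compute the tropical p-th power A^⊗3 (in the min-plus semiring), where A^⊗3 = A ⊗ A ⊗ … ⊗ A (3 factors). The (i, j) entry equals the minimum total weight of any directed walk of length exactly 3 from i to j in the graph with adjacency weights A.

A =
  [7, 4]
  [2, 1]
A^⊗3 =
  [7, 6]
  [4, 3]

Each entry (A^⊗3)_ij equals the minimum over all length-3 walks i = v_0 → v_1 → … → v_3 = j of Σ_t A[v_t][v_{t+1}]. For example, for (i, j) = (0, 1) we minimise over 4 possible intermediate vertex sequences; the minimum is 6, attained along the walk 0 → 1 → 1 → 1.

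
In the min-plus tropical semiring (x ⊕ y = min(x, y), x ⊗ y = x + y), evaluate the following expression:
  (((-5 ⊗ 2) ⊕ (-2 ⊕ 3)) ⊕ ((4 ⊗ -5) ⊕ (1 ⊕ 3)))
(((-5 ⊗ 2) ⊕ (-2 ⊕ 3)) ⊕ ((4 ⊗ -5) ⊕ (1 ⊕ 3))) = -3

Expand innermost to outermost. Recall ⊕ takes the minimum of its arguments and ⊗ takes their sum. Working out the expression (((-5 ⊗ 2) ⊕ (-2 ⊕ 3)) ⊕ ((4 ⊗ -5) ⊕ (1 ⊕ 3))) gives -3.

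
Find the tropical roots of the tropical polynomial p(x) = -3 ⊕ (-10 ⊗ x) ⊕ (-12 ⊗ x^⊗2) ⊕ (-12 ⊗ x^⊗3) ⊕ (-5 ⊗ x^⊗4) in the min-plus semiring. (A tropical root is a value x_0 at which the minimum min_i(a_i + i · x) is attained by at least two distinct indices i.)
Roots: {-7, 0, 2, 7}

Each tropical root is a break point of the lower envelope of the lines y = a_i + i · x (there are 5 lines, with slopes 0, 1, ..., 4). Only the lines that attain the minimum somewhere contribute to roots; other lines are dominated. Here the surviving (envelope) indices are i = 4, i = 3, i = 2, i = 1, i = 0.
Intersections between consecutive envelope lines give the roots: for adjacent envelope indices i < j the intersection is x = (a_i − a_j) / (j − i). Reading off the sorted break points: {-7, 0, 2, 7}.
Verification: at each break x_0, at least two indices attain the minimum of min_i(a_i + i · x_0).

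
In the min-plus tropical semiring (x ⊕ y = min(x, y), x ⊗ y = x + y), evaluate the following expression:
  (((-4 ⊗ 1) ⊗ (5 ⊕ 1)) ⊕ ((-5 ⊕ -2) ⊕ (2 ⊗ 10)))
(((-4 ⊗ 1) ⊗ (5 ⊕ 1)) ⊕ ((-5 ⊕ -2) ⊕ (2 ⊗ 10))) = -5

Expand innermost to outermost. Recall ⊕ takes the minimum of its arguments and ⊗ takes their sum. Working out the expression (((-4 ⊗ 1) ⊗ (5 ⊕ 1)) ⊕ ((-5 ⊕ -2) ⊕ (2 ⊗ 10))) gives -5.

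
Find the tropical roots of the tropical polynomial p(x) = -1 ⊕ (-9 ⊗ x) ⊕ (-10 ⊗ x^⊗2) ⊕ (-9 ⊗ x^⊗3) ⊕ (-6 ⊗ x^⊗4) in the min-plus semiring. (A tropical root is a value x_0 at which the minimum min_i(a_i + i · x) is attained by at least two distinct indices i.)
Roots: {-3, -1, 1, 8}

Each tropical root is a break point of the lower envelope of the lines y = a_i + i · x (there are 5 lines, with slopes 0, 1, ..., 4). Only the lines that attain the minimum somewhere contribute to roots; other lines are dominated. Here the surviving (envelope) indices are i = 4, i = 3, i = 2, i = 1, i = 0.
Intersections between consecutive envelope lines give the roots: for adjacent envelope indices i < j the intersection is x = (a_i − a_j) / (j − i). Reading off the sorted break points: {-3, -1, 1, 8}.
Verification: at each break x_0, at least two indices attain the minimum of min_i(a_i + i · x_0).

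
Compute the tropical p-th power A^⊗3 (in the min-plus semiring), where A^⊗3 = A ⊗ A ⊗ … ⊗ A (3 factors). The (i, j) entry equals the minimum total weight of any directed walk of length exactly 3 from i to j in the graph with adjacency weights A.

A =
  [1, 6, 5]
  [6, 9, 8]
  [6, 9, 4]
A^⊗3 =
  [3, 8, 7]
  [8, 13, 12]
  [8, 13, 12]

Each entry (A^⊗3)_ij equals the minimum over all length-3 walks i = v_0 → v_1 → … → v_3 = j of Σ_t A[v_t][v_{t+1}]. For example, for (i, j) = (0, 2) we minimise over 9 possible intermediate vertex sequences; the minimum is 7, attained along the walk 0 → 0 → 0 → 2.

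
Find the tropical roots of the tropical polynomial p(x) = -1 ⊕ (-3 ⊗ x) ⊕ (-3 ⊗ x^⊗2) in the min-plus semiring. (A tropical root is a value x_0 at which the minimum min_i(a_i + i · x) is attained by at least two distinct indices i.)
Roots: {0, 2}

Each tropical root is a break point of the lower envelope of the lines y = a_i + i · x (there are 3 lines, with slopes 0, 1, ..., 2). Only the lines that attain the minimum somewhere contribute to roots; other lines are dominated. Here the surviving (envelope) indices are i = 2, i = 1, i = 0.
Intersections between consecutive envelope lines give the roots: for adjacent envelope indices i < j the intersection is x = (a_i − a_j) / (j − i). Reading off the sorted break points: {0, 2}.
Verification: at each break x_0, at least two indices attain the minimum of min_i(a_i + i · x_0).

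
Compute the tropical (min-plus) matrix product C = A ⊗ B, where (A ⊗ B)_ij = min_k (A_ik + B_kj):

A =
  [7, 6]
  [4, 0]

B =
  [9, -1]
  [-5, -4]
A ⊗ B =
  [1, 2]
  [-5, -4]

Apply the min-plus product entry-by-entry:
  C[0][0] = min over k of (A[0][0] + B[0][0] = 7 + 9 = 16, A[0][1] + B[1][0] = 6 + -5 = 1) = 1 (attained at k = 1)
  C[0][1] = min over k of (A[0][0] + B[0][1] = 7 + -1 = 6, A[0][1] + B[1][1] = 6 + -4 = 2) = 2 (attained at k = 1)
  C[1][0] = min over k of (A[1][0] + B[0][0] = 4 + 9 = 13, A[1][1] + B[1][0] = 0 + -5 = -5) = -5 (attained at k = 1)
  C[1][1] = min over k of (A[1][0] + B[0][1] = 4 + -1 = 3, A[1][1] + B[1][1] = 0 + -4 = -4) = -4 (attained at k = 1)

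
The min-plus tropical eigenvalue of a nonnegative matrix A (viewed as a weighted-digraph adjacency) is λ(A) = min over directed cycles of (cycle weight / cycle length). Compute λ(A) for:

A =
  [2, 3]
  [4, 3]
λ(A) = 2

Enumerate directed cycles and compute their means (weight / length). Sample:
  cycle 0 → 0: weight = 2, length = 1, mean = 2/1 ≈ 2.000
  cycle 1 → 1: weight = 3, length = 1, mean = 3/1 ≈ 3.000
  cycle 0 → 1 → 0: weight = 7, length = 2, mean = 7/2 ≈ 3.500
  cycle 1 → 0 → 1: weight = 7, length = 2, mean = 7/2 ≈ 3.500
Minimum mean = 2.000, attained e.g. along the cycle 0 → 0 with weight 2 and length 1. So λ(A) = 2/1 = 2.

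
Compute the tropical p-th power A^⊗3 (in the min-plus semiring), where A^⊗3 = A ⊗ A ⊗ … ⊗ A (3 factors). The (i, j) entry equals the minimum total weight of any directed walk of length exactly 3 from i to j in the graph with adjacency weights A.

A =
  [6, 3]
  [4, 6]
A^⊗3 =
  [13, 10]
  [11, 13]

Each entry (A^⊗3)_ij equals the minimum over all length-3 walks i = v_0 → v_1 → … → v_3 = j of Σ_t A[v_t][v_{t+1}]. For example, for (i, j) = (0, 1) we minimise over 4 possible intermediate vertex sequences; the minimum is 10, attained along the walk 0 → 1 → 0 → 1.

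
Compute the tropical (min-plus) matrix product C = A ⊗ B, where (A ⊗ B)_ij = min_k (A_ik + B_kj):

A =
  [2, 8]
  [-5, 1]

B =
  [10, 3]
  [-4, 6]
A ⊗ B =
  [4, 5]
  [-3, -2]

Apply the min-plus product entry-by-entry:
  C[0][0] = min over k of (A[0][0] + B[0][0] = 2 + 10 = 12, A[0][1] + B[1][0] = 8 + -4 = 4) = 4 (attained at k = 1)
  C[0][1] = min over k of (A[0][0] + B[0][1] = 2 + 3 = 5, A[0][1] + B[1][1] = 8 + 6 = 14) = 5 (attained at k = 0)
  C[1][0] = min over k of (A[1][0] + B[0][0] = -5 + 10 = 5, A[1][1] + B[1][0] = 1 + -4 = -3) = -3 (attained at k = 1)
  C[1][1] = min over k of (A[1][0] + B[0][1] = -5 + 3 = -2, A[1][1] + B[1][1] = 1 + 6 = 7) = -2 (attained at k = 0)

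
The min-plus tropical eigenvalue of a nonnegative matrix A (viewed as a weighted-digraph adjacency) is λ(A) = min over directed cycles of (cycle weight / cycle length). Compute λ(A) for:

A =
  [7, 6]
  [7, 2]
λ(A) = 2

Enumerate directed cycles and compute their means (weight / length). Sample:
  cycle 0 → 0: weight = 7, length = 1, mean = 7/1 ≈ 7.000
  cycle 1 → 1: weight = 2, length = 1, mean = 2/1 ≈ 2.000
  cycle 0 → 1 → 0: weight = 13, length = 2, mean = 13/2 ≈ 6.500
  cycle 1 → 0 → 1: weight = 13, length = 2, mean = 13/2 ≈ 6.500
Minimum mean = 2.000, attained e.g. along the cycle 1 → 1 with weight 2 and length 1. So λ(A) = 2/1 = 2.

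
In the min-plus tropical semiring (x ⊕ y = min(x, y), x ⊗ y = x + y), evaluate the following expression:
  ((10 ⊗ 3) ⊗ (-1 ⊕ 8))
((10 ⊗ 3) ⊗ (-1 ⊕ 8)) = 12

Expand innermost to outermost. Recall ⊕ takes the minimum of its arguments and ⊗ takes their sum. Working out the expression ((10 ⊗ 3) ⊗ (-1 ⊕ 8)) gives 12.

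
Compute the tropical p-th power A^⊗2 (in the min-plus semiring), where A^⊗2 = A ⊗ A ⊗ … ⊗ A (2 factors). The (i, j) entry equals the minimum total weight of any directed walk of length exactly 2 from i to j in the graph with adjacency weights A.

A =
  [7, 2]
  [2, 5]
A^⊗2 =
  [4, 7]
  [7, 4]

Each entry (A^⊗2)_ij equals the minimum over all length-2 walks i = v_0 → v_1 → … → v_2 = j of Σ_t A[v_t][v_{t+1}]. For example, for (i, j) = (0, 1) we minimise over 2 possible intermediate vertex sequences; the minimum is 7, attained along the walk 0 → 1 → 1.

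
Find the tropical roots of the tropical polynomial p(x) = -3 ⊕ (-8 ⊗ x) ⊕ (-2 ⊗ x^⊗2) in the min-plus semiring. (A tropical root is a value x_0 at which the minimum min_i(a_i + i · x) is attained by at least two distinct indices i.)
Roots: {-6, 5}

Each tropical root is a break point of the lower envelope of the lines y = a_i + i · x (there are 3 lines, with slopes 0, 1, ..., 2). Only the lines that attain the minimum somewhere contribute to roots; other lines are dominated. Here the surviving (envelope) indices are i = 2, i = 1, i = 0.
Intersections between consecutive envelope lines give the roots: for adjacent envelope indices i < j the intersection is x = (a_i − a_j) / (j − i). Reading off the sorted break points: {-6, 5}.
Verification: at each break x_0, at least two indices attain the minimum of min_i(a_i + i · x_0).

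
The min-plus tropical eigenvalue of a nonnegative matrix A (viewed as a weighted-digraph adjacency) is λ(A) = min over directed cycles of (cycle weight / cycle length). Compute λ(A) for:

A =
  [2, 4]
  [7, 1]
λ(A) = 1

Enumerate directed cycles and compute their means (weight / length). Sample:
  cycle 0 → 0: weight = 2, length = 1, mean = 2/1 ≈ 2.000
  cycle 1 → 1: weight = 1, length = 1, mean = 1/1 ≈ 1.000
  cycle 0 → 1 → 0: weight = 11, length = 2, mean = 11/2 ≈ 5.500
  cycle 1 → 0 → 1: weight = 11, length = 2, mean = 11/2 ≈ 5.500
Minimum mean = 1.000, attained e.g. along the cycle 1 → 1 with weight 1 and length 1. So λ(A) = 1/1 = 1.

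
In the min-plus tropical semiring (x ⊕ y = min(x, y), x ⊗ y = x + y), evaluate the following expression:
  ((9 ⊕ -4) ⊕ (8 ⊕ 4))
((9 ⊕ -4) ⊕ (8 ⊕ 4)) = -4

Expand innermost to outermost. Recall ⊕ takes the minimum of its arguments and ⊗ takes their sum. Working out the expression ((9 ⊕ -4) ⊕ (8 ⊕ 4)) gives -4.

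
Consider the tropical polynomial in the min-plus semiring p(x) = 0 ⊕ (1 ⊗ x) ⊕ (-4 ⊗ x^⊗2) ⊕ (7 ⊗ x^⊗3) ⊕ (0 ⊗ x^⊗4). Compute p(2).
p(2) = 0

A tropical monomial a ⊗ x^⊗i evaluates to a + i · x. Evaluating each term at x = 2:
  Term 0 contributes 0 + 0 · 2 = 0
  Term 1 contributes 1 + 1 · 2 = 3
  Term 2 contributes -4 + 2 · 2 = 0
  Term 3 contributes 7 + 3 · 2 = 13
  Term 4 contributes 0 + 4 · 2 = 8
p(2) = ⊕ of these = min[0, 3, 0, 13, 8] = 0.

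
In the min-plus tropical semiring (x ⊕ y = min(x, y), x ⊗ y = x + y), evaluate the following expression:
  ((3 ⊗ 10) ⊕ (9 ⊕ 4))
((3 ⊗ 10) ⊕ (9 ⊕ 4)) = 4

Expand innermost to outermost. Recall ⊕ takes the minimum of its arguments and ⊗ takes their sum. Working out the expression ((3 ⊗ 10) ⊕ (9 ⊕ 4)) gives 4.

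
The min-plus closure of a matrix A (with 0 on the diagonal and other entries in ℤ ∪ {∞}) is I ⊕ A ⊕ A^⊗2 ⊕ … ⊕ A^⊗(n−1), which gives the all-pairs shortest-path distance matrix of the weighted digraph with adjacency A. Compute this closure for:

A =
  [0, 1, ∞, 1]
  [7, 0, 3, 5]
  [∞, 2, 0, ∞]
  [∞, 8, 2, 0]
Closure =
  [0, 1, 3, 1]
  [7, 0, 3, 5]
  [9, 2, 0, 7]
  [11, 4, 2, 0]

This is the Floyd-Warshall all-pairs shortest-path computation. For each intermediate vertex k = 0, 1, …, 3, update dist[i][j] ← min(dist[i][j], dist[i][k] + dist[k][j]). The final matrix gives, for each (i, j), the minimum total weight of any directed path from i to j (possibly empty when i = j).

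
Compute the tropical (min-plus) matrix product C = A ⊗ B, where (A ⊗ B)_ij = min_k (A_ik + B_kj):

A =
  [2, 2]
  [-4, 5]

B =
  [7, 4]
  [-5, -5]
A ⊗ B =
  [-3, -3]
  [0, 0]

Apply the min-plus product entry-by-entry:
  C[0][0] = min over k of (A[0][0] + B[0][0] = 2 + 7 = 9, A[0][1] + B[1][0] = 2 + -5 = -3) = -3 (attained at k = 1)
  C[0][1] = min over k of (A[0][0] + B[0][1] = 2 + 4 = 6, A[0][1] + B[1][1] = 2 + -5 = -3) = -3 (attained at k = 1)
  C[1][0] = min over k of (A[1][0] + B[0][0] = -4 + 7 = 3, A[1][1] + B[1][0] = 5 + -5 = 0) = 0 (attained at k = 1)
  C[1][1] = min over k of (A[1][0] + B[0][1] = -4 + 4 = 0, A[1][1] + B[1][1] = 5 + -5 = 0) = 0 (attained at k = 0)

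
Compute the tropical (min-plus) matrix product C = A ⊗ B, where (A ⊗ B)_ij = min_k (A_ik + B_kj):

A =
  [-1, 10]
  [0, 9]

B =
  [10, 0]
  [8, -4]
A ⊗ B =
  [9, -1]
  [10, 0]

Apply the min-plus product entry-by-entry:
  C[0][0] = min over k of (A[0][0] + B[0][0] = -1 + 10 = 9, A[0][1] + B[1][0] = 10 + 8 = 18) = 9 (attained at k = 0)
  C[0][1] = min over k of (A[0][0] + B[0][1] = -1 + 0 = -1, A[0][1] + B[1][1] = 10 + -4 = 6) = -1 (attained at k = 0)
  C[1][0] = min over k of (A[1][0] + B[0][0] = 0 + 10 = 10, A[1][1] + B[1][0] = 9 + 8 = 17) = 10 (attained at k = 0)
  C[1][1] = min over k of (A[1][0] + B[0][1] = 0 + 0 = 0, A[1][1] + B[1][1] = 9 + -4 = 5) = 0 (attained at k = 0)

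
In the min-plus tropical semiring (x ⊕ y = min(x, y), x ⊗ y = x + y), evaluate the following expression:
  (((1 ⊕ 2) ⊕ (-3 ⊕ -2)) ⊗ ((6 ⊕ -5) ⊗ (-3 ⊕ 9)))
(((1 ⊕ 2) ⊕ (-3 ⊕ -2)) ⊗ ((6 ⊕ -5) ⊗ (-3 ⊕ 9))) = -11

Expand innermost to outermost. Recall ⊕ takes the minimum of its arguments and ⊗ takes their sum. Working out the expression (((1 ⊕ 2) ⊕ (-3 ⊕ -2)) ⊗ ((6 ⊕ -5) ⊗ (-3 ⊕ 9))) gives -11.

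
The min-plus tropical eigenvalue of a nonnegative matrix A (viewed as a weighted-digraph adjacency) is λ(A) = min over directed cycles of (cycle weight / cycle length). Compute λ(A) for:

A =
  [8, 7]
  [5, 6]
λ(A) = 6

Enumerate directed cycles and compute their means (weight / length). Sample:
  cycle 0 → 0: weight = 8, length = 1, mean = 8/1 ≈ 8.000
  cycle 1 → 1: weight = 6, length = 1, mean = 6/1 ≈ 6.000
  cycle 0 → 1 → 0: weight = 12, length = 2, mean = 12/2 ≈ 6.000
  cycle 1 → 0 → 1: weight = 12, length = 2, mean = 12/2 ≈ 6.000
Minimum mean = 6.000, attained e.g. along the cycle 1 → 1 with weight 6 and length 1. So λ(A) = 6/1 = 6.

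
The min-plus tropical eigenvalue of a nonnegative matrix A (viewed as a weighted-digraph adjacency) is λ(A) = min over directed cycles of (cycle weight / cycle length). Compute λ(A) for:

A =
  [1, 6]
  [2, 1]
λ(A) = 1

Enumerate directed cycles and compute their means (weight / length). Sample:
  cycle 0 → 0: weight = 1, length = 1, mean = 1/1 ≈ 1.000
  cycle 1 → 1: weight = 1, length = 1, mean = 1/1 ≈ 1.000
  cycle 0 → 1 → 0: weight = 8, length = 2, mean = 8/2 ≈ 4.000
  cycle 1 → 0 → 1: weight = 8, length = 2, mean = 8/2 ≈ 4.000
Minimum mean = 1.000, attained e.g. along the cycle 0 → 0 with weight 1 and length 1. So λ(A) = 1/1 = 1.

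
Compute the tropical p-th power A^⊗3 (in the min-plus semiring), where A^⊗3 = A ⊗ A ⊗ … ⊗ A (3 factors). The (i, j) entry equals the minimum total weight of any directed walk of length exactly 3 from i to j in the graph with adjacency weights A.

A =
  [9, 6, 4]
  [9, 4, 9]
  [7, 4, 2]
A^⊗3 =
  [13, 10, 8]
  [17, 12, 13]
  [11, 8, 6]

Each entry (A^⊗3)_ij equals the minimum over all length-3 walks i = v_0 → v_1 → … → v_3 = j of Σ_t A[v_t][v_{t+1}]. For example, for (i, j) = (0, 2) we minimise over 9 possible intermediate vertex sequences; the minimum is 8, attained along the walk 0 → 2 → 2 → 2.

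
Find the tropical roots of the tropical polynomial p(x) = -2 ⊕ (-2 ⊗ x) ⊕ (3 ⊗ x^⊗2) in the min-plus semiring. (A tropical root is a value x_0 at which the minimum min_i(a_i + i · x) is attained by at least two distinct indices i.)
Roots: {-5, 0}

Each tropical root is a break point of the lower envelope of the lines y = a_i + i · x (there are 3 lines, with slopes 0, 1, ..., 2). Only the lines that attain the minimum somewhere contribute to roots; other lines are dominated. Here the surviving (envelope) indices are i = 2, i = 1, i = 0.
Intersections between consecutive envelope lines give the roots: for adjacent envelope indices i < j the intersection is x = (a_i − a_j) / (j − i). Reading off the sorted break points: {-5, 0}.
Verification: at each break x_0, at least two indices attain the minimum of min_i(a_i + i · x_0).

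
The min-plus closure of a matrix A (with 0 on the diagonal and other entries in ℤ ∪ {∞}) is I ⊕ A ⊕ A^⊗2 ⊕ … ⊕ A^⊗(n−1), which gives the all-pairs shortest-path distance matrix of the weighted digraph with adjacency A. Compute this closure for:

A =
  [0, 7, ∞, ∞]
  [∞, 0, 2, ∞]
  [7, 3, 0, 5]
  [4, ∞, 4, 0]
Closure =
  [0, 7, 9, 14]
  [9, 0, 2, 7]
  [7, 3, 0, 5]
  [4, 7, 4, 0]

This is the Floyd-Warshall all-pairs shortest-path computation. For each intermediate vertex k = 0, 1, …, 3, update dist[i][j] ← min(dist[i][j], dist[i][k] + dist[k][j]). The final matrix gives, for each (i, j), the minimum total weight of any directed path from i to j (possibly empty when i = j).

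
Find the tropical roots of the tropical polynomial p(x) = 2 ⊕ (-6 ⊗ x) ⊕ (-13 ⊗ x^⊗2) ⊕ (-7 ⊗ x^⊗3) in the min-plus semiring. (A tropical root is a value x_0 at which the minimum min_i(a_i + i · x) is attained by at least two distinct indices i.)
Roots: {-6, 7, 8}

Each tropical root is a break point of the lower envelope of the lines y = a_i + i · x (there are 4 lines, with slopes 0, 1, ..., 3). Only the lines that attain the minimum somewhere contribute to roots; other lines are dominated. Here the surviving (envelope) indices are i = 3, i = 2, i = 1, i = 0.
Intersections between consecutive envelope lines give the roots: for adjacent envelope indices i < j the intersection is x = (a_i − a_j) / (j − i). Reading off the sorted break points: {-6, 7, 8}.
Verification: at each break x_0, at least two indices attain the minimum of min_i(a_i + i · x_0).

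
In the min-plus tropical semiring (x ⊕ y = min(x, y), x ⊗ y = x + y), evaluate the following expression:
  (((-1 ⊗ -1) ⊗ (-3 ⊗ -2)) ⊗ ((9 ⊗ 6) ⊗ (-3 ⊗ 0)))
(((-1 ⊗ -1) ⊗ (-3 ⊗ -2)) ⊗ ((9 ⊗ 6) ⊗ (-3 ⊗ 0))) = 5

Expand innermost to outermost. Recall ⊕ takes the minimum of its arguments and ⊗ takes their sum. Working out the expression (((-1 ⊗ -1) ⊗ (-3 ⊗ -2)) ⊗ ((9 ⊗ 6) ⊗ (-3 ⊗ 0))) gives 5.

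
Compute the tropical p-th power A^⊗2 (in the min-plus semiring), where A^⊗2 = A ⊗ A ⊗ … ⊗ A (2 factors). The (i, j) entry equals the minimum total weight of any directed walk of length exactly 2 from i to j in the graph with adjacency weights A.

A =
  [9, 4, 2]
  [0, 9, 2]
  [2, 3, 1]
A^⊗2 =
  [4, 5, 3]
  [4, 4, 2]
  [3, 4, 2]

Each entry (A^⊗2)_ij equals the minimum over all length-2 walks i = v_0 → v_1 → … → v_2 = j of Σ_t A[v_t][v_{t+1}]. For example, for (i, j) = (0, 2) we minimise over 3 possible intermediate vertex sequences; the minimum is 3, attained along the walk 0 → 2 → 2.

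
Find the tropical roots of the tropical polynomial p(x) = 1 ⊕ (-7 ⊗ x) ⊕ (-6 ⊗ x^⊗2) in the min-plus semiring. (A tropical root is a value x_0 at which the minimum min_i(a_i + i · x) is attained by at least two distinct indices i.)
Roots: {-1, 8}

Each tropical root is a break point of the lower envelope of the lines y = a_i + i · x (there are 3 lines, with slopes 0, 1, ..., 2). Only the lines that attain the minimum somewhere contribute to roots; other lines are dominated. Here the surviving (envelope) indices are i = 2, i = 1, i = 0.
Intersections between consecutive envelope lines give the roots: for adjacent envelope indices i < j the intersection is x = (a_i − a_j) / (j − i). Reading off the sorted break points: {-1, 8}.
Verification: at each break x_0, at least two indices attain the minimum of min_i(a_i + i · x_0).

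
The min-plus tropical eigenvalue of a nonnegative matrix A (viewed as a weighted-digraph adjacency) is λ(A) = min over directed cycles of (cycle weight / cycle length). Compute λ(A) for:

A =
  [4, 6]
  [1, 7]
λ(A) = 7/2

Enumerate directed cycles and compute their means (weight / length). Sample:
  cycle 0 → 0: weight = 4, length = 1, mean = 4/1 ≈ 4.000
  cycle 1 → 1: weight = 7, length = 1, mean = 7/1 ≈ 7.000
  cycle 0 → 1 → 0: weight = 7, length = 2, mean = 7/2 ≈ 3.500
  cycle 1 → 0 → 1: weight = 7, length = 2, mean = 7/2 ≈ 3.500
Minimum mean = 3.500, attained e.g. along the cycle 0 → 1 → 0 with weight 7 and length 2. So λ(A) = 7/2 = 7/2.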